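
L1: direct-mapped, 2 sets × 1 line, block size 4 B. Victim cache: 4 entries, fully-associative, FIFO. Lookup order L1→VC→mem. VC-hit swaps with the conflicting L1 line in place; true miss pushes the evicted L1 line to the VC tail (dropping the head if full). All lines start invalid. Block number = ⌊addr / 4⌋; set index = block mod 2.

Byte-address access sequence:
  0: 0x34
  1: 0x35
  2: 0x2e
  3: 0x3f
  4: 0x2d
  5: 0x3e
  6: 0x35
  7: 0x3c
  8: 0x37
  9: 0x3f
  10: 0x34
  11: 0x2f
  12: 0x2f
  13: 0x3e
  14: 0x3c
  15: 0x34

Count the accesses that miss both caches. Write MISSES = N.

  [0] addr=0x34 blk=13 s=1: MISS | VC []
  [1] addr=0x35 blk=13 s=1: L1-HIT | VC []
  [2] addr=0x2e blk=11 s=1: MISS | VC [13]
  [3] addr=0x3f blk=15 s=1: MISS | VC [13, 11]
  [4] addr=0x2d blk=11 s=1: VC-HIT | VC [13, 15]
  [5] addr=0x3e blk=15 s=1: VC-HIT | VC [13, 11]
  [6] addr=0x35 blk=13 s=1: VC-HIT | VC [15, 11]
  [7] addr=0x3c blk=15 s=1: VC-HIT | VC [13, 11]
  [8] addr=0x37 blk=13 s=1: VC-HIT | VC [15, 11]
  [9] addr=0x3f blk=15 s=1: VC-HIT | VC [13, 11]
  [10] addr=0x34 blk=13 s=1: VC-HIT | VC [15, 11]
  [11] addr=0x2f blk=11 s=1: VC-HIT | VC [15, 13]
  [12] addr=0x2f blk=11 s=1: L1-HIT | VC [15, 13]
  [13] addr=0x3e blk=15 s=1: VC-HIT | VC [11, 13]
  [14] addr=0x3c blk=15 s=1: L1-HIT | VC [11, 13]
  [15] addr=0x34 blk=13 s=1: VC-HIT | VC [11, 15]

MISSES = 3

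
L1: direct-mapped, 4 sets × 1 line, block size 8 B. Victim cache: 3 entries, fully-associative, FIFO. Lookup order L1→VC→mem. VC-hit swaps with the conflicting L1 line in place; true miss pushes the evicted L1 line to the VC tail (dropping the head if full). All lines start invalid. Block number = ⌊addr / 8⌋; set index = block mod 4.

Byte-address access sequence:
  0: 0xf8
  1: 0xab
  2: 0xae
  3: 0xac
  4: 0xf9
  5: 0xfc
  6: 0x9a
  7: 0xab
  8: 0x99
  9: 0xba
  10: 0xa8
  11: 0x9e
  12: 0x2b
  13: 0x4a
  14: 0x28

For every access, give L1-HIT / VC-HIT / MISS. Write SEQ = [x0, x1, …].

#0 0xf8→b31/s3 MISS; vc=[]
#1 0xab→b21/s1 MISS; vc=[]
#2 0xae→b21/s1 L1-HIT; vc=[]
#3 0xac→b21/s1 L1-HIT; vc=[]
#4 0xf9→b31/s3 L1-HIT; vc=[]
#5 0xfc→b31/s3 L1-HIT; vc=[]
#6 0x9a→b19/s3 MISS; vc=[31]
#7 0xab→b21/s1 L1-HIT; vc=[31]
#8 0x99→b19/s3 L1-HIT; vc=[31]
#9 0xba→b23/s3 MISS; vc=[31,19]
#10 0xa8→b21/s1 L1-HIT; vc=[31,19]
#11 0x9e→b19/s3 VC-HIT; vc=[31,23]
#12 0x2b→b5/s1 MISS; vc=[31,23,21]
#13 0x4a→b9/s1 MISS; vc=[23,21,5]
#14 0x28→b5/s1 VC-HIT; vc=[23,21,9]

SEQ = [MISS, MISS, L1-HIT, L1-HIT, L1-HIT, L1-HIT, MISS, L1-HIT, L1-HIT, MISS, L1-HIT, VC-HIT, MISS, MISS, VC-HIT]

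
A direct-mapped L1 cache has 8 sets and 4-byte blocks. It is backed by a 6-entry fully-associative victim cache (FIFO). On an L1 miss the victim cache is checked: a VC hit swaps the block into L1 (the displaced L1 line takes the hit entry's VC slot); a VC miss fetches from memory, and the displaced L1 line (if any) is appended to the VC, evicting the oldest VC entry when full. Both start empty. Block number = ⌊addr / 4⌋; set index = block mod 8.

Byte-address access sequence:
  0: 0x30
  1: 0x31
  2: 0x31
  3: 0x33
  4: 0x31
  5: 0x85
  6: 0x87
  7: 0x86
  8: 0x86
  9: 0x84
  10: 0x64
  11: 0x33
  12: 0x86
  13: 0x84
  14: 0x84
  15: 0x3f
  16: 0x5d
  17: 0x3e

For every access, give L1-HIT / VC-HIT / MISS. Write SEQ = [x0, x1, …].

SEQ = [MISS, L1-HIT, L1-HIT, L1-HIT, L1-HIT, MISS, L1-HIT, L1-HIT, L1-HIT, L1-HIT, MISS, L1-HIT, VC-HIT, L1-HIT, L1-HIT, MISS, MISS, VC-HIT]

  [0] addr=0x30 blk=12 s=4: MISS | VC []
  [1] addr=0x31 blk=12 s=4: L1-HIT | VC []
  [2] addr=0x31 blk=12 s=4: L1-HIT | VC []
  [3] addr=0x33 blk=12 s=4: L1-HIT | VC []
  [4] addr=0x31 blk=12 s=4: L1-HIT | VC []
  [5] addr=0x85 blk=33 s=1: MISS | VC []
  [6] addr=0x87 blk=33 s=1: L1-HIT | VC []
  [7] addr=0x86 blk=33 s=1: L1-HIT | VC []
  [8] addr=0x86 blk=33 s=1: L1-HIT | VC []
  [9] addr=0x84 blk=33 s=1: L1-HIT | VC []
  [10] addr=0x64 blk=25 s=1: MISS | VC [33]
  [11] addr=0x33 blk=12 s=4: L1-HIT | VC [33]
  [12] addr=0x86 blk=33 s=1: VC-HIT | VC [25]
  [13] addr=0x84 blk=33 s=1: L1-HIT | VC [25]
  [14] addr=0x84 blk=33 s=1: L1-HIT | VC [25]
  [15] addr=0x3f blk=15 s=7: MISS | VC [25]
  [16] addr=0x5d blk=23 s=7: MISS | VC [25, 15]
  [17] addr=0x3e blk=15 s=7: VC-HIT | VC [25, 23]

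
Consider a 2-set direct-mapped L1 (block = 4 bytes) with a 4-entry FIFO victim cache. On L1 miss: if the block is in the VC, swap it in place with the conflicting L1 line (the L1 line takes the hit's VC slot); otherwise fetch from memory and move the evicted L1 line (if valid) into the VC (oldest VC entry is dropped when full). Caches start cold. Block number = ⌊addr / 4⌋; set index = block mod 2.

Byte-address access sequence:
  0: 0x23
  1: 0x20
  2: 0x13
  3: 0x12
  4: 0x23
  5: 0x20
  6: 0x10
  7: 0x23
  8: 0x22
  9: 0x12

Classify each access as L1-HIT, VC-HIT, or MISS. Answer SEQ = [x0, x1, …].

0: 0x23 (blk 8, set 0) → MISS  vc=[]
1: 0x20 (blk 8, set 0) → L1-HIT  vc=[]
2: 0x13 (blk 4, set 0) → MISS  vc=[8]
3: 0x12 (blk 4, set 0) → L1-HIT  vc=[8]
4: 0x23 (blk 8, set 0) → VC-HIT  vc=[4]
5: 0x20 (blk 8, set 0) → L1-HIT  vc=[4]
6: 0x10 (blk 4, set 0) → VC-HIT  vc=[8]
7: 0x23 (blk 8, set 0) → VC-HIT  vc=[4]
8: 0x22 (blk 8, set 0) → L1-HIT  vc=[4]
9: 0x12 (blk 4, set 0) → VC-HIT  vc=[8]

SEQ = [MISS, L1-HIT, MISS, L1-HIT, VC-HIT, L1-HIT, VC-HIT, VC-HIT, L1-HIT, VC-HIT]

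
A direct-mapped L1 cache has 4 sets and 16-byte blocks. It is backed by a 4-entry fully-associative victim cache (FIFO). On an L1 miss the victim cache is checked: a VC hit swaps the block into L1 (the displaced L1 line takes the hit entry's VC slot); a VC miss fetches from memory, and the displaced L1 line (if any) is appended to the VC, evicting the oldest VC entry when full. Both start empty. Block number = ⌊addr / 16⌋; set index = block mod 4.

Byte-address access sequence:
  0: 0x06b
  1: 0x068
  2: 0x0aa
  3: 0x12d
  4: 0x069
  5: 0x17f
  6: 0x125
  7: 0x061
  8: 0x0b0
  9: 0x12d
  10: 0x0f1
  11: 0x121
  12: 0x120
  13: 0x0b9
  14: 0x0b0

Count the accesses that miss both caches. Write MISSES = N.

MISSES = 6

0: 0x6b (blk 6, set 2) → MISS  vc=[]
1: 0x68 (blk 6, set 2) → L1-HIT  vc=[]
2: 0xaa (blk 10, set 2) → MISS  vc=[6]
3: 0x12d (blk 18, set 2) → MISS  vc=[6, 10]
4: 0x69 (blk 6, set 2) → VC-HIT  vc=[18, 10]
5: 0x17f (blk 23, set 3) → MISS  vc=[18, 10]
6: 0x125 (blk 18, set 2) → VC-HIT  vc=[6, 10]
7: 0x61 (blk 6, set 2) → VC-HIT  vc=[18, 10]
8: 0xb0 (blk 11, set 3) → MISS  vc=[18, 10, 23]
9: 0x12d (blk 18, set 2) → VC-HIT  vc=[6, 10, 23]
10: 0xf1 (blk 15, set 3) → MISS  vc=[6, 10, 23, 11]
11: 0x121 (blk 18, set 2) → L1-HIT  vc=[6, 10, 23, 11]
12: 0x120 (blk 18, set 2) → L1-HIT  vc=[6, 10, 23, 11]
13: 0xb9 (blk 11, set 3) → VC-HIT  vc=[6, 10, 23, 15]
14: 0xb0 (blk 11, set 3) → L1-HIT  vc=[6, 10, 23, 15]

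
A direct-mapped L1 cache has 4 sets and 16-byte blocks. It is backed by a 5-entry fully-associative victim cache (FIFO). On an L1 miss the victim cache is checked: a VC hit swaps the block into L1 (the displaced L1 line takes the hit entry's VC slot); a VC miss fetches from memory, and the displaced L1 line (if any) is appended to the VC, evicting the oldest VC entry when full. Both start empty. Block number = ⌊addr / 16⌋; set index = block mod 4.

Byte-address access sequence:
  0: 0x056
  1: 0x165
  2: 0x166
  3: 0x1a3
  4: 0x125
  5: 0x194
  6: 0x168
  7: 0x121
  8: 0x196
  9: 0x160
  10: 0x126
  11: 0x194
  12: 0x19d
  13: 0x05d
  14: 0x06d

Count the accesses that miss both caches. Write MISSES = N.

#0 0x56→b5/s1 MISS; vc=[]
#1 0x165→b22/s2 MISS; vc=[]
#2 0x166→b22/s2 L1-HIT; vc=[]
#3 0x1a3→b26/s2 MISS; vc=[22]
#4 0x125→b18/s2 MISS; vc=[22,26]
#5 0x194→b25/s1 MISS; vc=[22,26,5]
#6 0x168→b22/s2 VC-HIT; vc=[18,26,5]
#7 0x121→b18/s2 VC-HIT; vc=[22,26,5]
#8 0x196→b25/s1 L1-HIT; vc=[22,26,5]
#9 0x160→b22/s2 VC-HIT; vc=[18,26,5]
#10 0x126→b18/s2 VC-HIT; vc=[22,26,5]
#11 0x194→b25/s1 L1-HIT; vc=[22,26,5]
#12 0x19d→b25/s1 L1-HIT; vc=[22,26,5]
#13 0x5d→b5/s1 VC-HIT; vc=[22,26,25]
#14 0x6d→b6/s2 MISS; vc=[22,26,25,18]

MISSES = 6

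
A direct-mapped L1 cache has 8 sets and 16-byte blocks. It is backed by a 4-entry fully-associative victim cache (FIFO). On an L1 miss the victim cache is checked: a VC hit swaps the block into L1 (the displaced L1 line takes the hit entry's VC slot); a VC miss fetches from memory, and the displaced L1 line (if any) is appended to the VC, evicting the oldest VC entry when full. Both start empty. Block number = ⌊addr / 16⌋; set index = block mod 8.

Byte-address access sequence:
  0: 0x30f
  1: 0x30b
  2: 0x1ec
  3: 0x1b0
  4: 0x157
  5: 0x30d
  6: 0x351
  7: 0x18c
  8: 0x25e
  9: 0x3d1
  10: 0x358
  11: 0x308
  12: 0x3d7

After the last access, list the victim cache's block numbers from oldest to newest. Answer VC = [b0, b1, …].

VC = [21, 24, 53, 37]

0: 0x30f (blk 48, set 0) → MISS  vc=[]
1: 0x30b (blk 48, set 0) → L1-HIT  vc=[]
2: 0x1ec (blk 30, set 6) → MISS  vc=[]
3: 0x1b0 (blk 27, set 3) → MISS  vc=[]
4: 0x157 (blk 21, set 5) → MISS  vc=[]
5: 0x30d (blk 48, set 0) → L1-HIT  vc=[]
6: 0x351 (blk 53, set 5) → MISS  vc=[21]
7: 0x18c (blk 24, set 0) → MISS  vc=[21, 48]
8: 0x25e (blk 37, set 5) → MISS  vc=[21, 48, 53]
9: 0x3d1 (blk 61, set 5) → MISS  vc=[21, 48, 53, 37]
10: 0x358 (blk 53, set 5) → VC-HIT  vc=[21, 48, 61, 37]
11: 0x308 (blk 48, set 0) → VC-HIT  vc=[21, 24, 61, 37]
12: 0x3d7 (blk 61, set 5) → VC-HIT  vc=[21, 24, 53, 37]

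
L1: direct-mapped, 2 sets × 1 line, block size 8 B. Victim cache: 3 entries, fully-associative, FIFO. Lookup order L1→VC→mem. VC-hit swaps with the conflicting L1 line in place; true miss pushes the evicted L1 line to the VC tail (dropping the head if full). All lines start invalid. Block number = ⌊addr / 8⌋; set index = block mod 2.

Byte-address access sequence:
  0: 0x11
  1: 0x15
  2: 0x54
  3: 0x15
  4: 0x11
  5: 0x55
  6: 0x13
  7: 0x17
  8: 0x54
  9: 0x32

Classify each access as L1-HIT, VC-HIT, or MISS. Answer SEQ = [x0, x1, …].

  [0] addr=0x11 blk=2 s=0: MISS | VC []
  [1] addr=0x15 blk=2 s=0: L1-HIT | VC []
  [2] addr=0x54 blk=10 s=0: MISS | VC [2]
  [3] addr=0x15 blk=2 s=0: VC-HIT | VC [10]
  [4] addr=0x11 blk=2 s=0: L1-HIT | VC [10]
  [5] addr=0x55 blk=10 s=0: VC-HIT | VC [2]
  [6] addr=0x13 blk=2 s=0: VC-HIT | VC [10]
  [7] addr=0x17 blk=2 s=0: L1-HIT | VC [10]
  [8] addr=0x54 blk=10 s=0: VC-HIT | VC [2]
  [9] addr=0x32 blk=6 s=0: MISS | VC [2, 10]

SEQ = [MISS, L1-HIT, MISS, VC-HIT, L1-HIT, VC-HIT, VC-HIT, L1-HIT, VC-HIT, MISS]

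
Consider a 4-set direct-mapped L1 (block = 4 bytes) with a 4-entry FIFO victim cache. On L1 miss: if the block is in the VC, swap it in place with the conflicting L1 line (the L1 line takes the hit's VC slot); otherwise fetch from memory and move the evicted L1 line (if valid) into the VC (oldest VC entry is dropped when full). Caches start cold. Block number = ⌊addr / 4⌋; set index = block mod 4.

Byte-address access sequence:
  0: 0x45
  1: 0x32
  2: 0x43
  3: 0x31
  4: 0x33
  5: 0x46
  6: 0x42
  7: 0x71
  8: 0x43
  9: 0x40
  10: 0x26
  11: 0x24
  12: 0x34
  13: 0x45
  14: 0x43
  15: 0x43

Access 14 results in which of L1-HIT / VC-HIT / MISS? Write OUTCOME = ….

OUTCOME = L1-HIT

0: 0x45 (blk 17, set 1) → MISS  vc=[]
1: 0x32 (blk 12, set 0) → MISS  vc=[]
2: 0x43 (blk 16, set 0) → MISS  vc=[12]
3: 0x31 (blk 12, set 0) → VC-HIT  vc=[16]
4: 0x33 (blk 12, set 0) → L1-HIT  vc=[16]
5: 0x46 (blk 17, set 1) → L1-HIT  vc=[16]
6: 0x42 (blk 16, set 0) → VC-HIT  vc=[12]
7: 0x71 (blk 28, set 0) → MISS  vc=[12, 16]
8: 0x43 (blk 16, set 0) → VC-HIT  vc=[12, 28]
9: 0x40 (blk 16, set 0) → L1-HIT  vc=[12, 28]
10: 0x26 (blk 9, set 1) → MISS  vc=[12, 28, 17]
11: 0x24 (blk 9, set 1) → L1-HIT  vc=[12, 28, 17]
12: 0x34 (blk 13, set 1) → MISS  vc=[12, 28, 17, 9]
13: 0x45 (blk 17, set 1) → VC-HIT  vc=[12, 28, 13, 9]
14: 0x43 (blk 16, set 0) → L1-HIT  vc=[12, 28, 13, 9]
15: 0x43 (blk 16, set 0) → L1-HIT  vc=[12, 28, 13, 9]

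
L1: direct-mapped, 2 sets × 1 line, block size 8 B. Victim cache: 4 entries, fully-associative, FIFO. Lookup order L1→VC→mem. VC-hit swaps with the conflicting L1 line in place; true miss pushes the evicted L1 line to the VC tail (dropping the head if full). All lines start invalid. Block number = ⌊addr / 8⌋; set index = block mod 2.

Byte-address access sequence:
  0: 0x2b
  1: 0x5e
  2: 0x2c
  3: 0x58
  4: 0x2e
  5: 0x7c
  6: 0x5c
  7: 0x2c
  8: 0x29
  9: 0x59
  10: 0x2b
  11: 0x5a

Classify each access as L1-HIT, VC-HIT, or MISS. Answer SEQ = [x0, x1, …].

SEQ = [MISS, MISS, VC-HIT, VC-HIT, VC-HIT, MISS, VC-HIT, VC-HIT, L1-HIT, VC-HIT, VC-HIT, VC-HIT]

0: 0x2b (blk 5, set 1) → MISS  vc=[]
1: 0x5e (blk 11, set 1) → MISS  vc=[5]
2: 0x2c (blk 5, set 1) → VC-HIT  vc=[11]
3: 0x58 (blk 11, set 1) → VC-HIT  vc=[5]
4: 0x2e (blk 5, set 1) → VC-HIT  vc=[11]
5: 0x7c (blk 15, set 1) → MISS  vc=[11, 5]
6: 0x5c (blk 11, set 1) → VC-HIT  vc=[15, 5]
7: 0x2c (blk 5, set 1) → VC-HIT  vc=[15, 11]
8: 0x29 (blk 5, set 1) → L1-HIT  vc=[15, 11]
9: 0x59 (blk 11, set 1) → VC-HIT  vc=[15, 5]
10: 0x2b (blk 5, set 1) → VC-HIT  vc=[15, 11]
11: 0x5a (blk 11, set 1) → VC-HIT  vc=[15, 5]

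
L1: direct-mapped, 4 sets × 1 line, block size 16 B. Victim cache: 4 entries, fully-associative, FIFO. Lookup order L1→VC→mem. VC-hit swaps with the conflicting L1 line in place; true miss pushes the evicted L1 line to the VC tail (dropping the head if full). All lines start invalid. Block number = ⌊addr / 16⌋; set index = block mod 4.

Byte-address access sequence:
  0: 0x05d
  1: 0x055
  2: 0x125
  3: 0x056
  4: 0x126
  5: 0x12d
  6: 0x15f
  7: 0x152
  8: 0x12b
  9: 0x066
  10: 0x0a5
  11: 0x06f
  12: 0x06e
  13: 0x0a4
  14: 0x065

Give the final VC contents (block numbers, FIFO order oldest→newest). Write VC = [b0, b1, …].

VC = [5, 18, 10]

  [0] addr=0x5d blk=5 s=1: MISS | VC []
  [1] addr=0x55 blk=5 s=1: L1-HIT | VC []
  [2] addr=0x125 blk=18 s=2: MISS | VC []
  [3] addr=0x56 blk=5 s=1: L1-HIT | VC []
  [4] addr=0x126 blk=18 s=2: L1-HIT | VC []
  [5] addr=0x12d blk=18 s=2: L1-HIT | VC []
  [6] addr=0x15f blk=21 s=1: MISS | VC [5]
  [7] addr=0x152 blk=21 s=1: L1-HIT | VC [5]
  [8] addr=0x12b blk=18 s=2: L1-HIT | VC [5]
  [9] addr=0x66 blk=6 s=2: MISS | VC [5, 18]
  [10] addr=0xa5 blk=10 s=2: MISS | VC [5, 18, 6]
  [11] addr=0x6f blk=6 s=2: VC-HIT | VC [5, 18, 10]
  [12] addr=0x6e blk=6 s=2: L1-HIT | VC [5, 18, 10]
  [13] addr=0xa4 blk=10 s=2: VC-HIT | VC [5, 18, 6]
  [14] addr=0x65 blk=6 s=2: VC-HIT | VC [5, 18, 10]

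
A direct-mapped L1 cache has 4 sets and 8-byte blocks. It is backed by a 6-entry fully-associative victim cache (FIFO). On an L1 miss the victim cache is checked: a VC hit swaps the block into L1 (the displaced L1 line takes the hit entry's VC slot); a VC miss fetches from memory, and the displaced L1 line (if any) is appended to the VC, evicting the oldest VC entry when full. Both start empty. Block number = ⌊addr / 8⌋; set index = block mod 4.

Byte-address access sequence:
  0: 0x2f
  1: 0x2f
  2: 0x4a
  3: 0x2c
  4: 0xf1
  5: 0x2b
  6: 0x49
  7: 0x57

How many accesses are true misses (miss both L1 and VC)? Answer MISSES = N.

  [0] addr=0x2f blk=5 s=1: MISS | VC []
  [1] addr=0x2f blk=5 s=1: L1-HIT | VC []
  [2] addr=0x4a blk=9 s=1: MISS | VC [5]
  [3] addr=0x2c blk=5 s=1: VC-HIT | VC [9]
  [4] addr=0xf1 blk=30 s=2: MISS | VC [9]
  [5] addr=0x2b blk=5 s=1: L1-HIT | VC [9]
  [6] addr=0x49 blk=9 s=1: VC-HIT | VC [5]
  [7] addr=0x57 blk=10 s=2: MISS | VC [5, 30]

MISSES = 4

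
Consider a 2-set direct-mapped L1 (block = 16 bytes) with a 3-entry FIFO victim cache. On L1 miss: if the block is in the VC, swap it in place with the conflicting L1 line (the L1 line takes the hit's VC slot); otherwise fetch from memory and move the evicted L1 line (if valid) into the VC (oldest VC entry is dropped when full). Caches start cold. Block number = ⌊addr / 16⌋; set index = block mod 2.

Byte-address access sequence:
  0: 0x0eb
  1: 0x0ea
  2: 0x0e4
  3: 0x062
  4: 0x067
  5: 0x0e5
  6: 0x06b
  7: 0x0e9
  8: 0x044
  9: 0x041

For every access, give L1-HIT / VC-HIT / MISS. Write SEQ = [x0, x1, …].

SEQ = [MISS, L1-HIT, L1-HIT, MISS, L1-HIT, VC-HIT, VC-HIT, VC-HIT, MISS, L1-HIT]

#0 0xeb→b14/s0 MISS; vc=[]
#1 0xea→b14/s0 L1-HIT; vc=[]
#2 0xe4→b14/s0 L1-HIT; vc=[]
#3 0x62→b6/s0 MISS; vc=[14]
#4 0x67→b6/s0 L1-HIT; vc=[14]
#5 0xe5→b14/s0 VC-HIT; vc=[6]
#6 0x6b→b6/s0 VC-HIT; vc=[14]
#7 0xe9→b14/s0 VC-HIT; vc=[6]
#8 0x44→b4/s0 MISS; vc=[6,14]
#9 0x41→b4/s0 L1-HIT; vc=[6,14]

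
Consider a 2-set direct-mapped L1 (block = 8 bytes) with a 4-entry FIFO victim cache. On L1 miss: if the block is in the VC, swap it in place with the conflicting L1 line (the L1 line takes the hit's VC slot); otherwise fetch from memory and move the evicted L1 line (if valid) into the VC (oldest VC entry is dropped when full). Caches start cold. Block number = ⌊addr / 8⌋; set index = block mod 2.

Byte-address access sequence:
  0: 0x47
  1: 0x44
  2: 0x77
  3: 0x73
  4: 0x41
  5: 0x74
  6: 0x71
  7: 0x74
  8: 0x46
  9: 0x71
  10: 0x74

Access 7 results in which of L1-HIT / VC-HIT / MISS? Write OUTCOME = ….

0: 0x47 (blk 8, set 0) → MISS  vc=[]
1: 0x44 (blk 8, set 0) → L1-HIT  vc=[]
2: 0x77 (blk 14, set 0) → MISS  vc=[8]
3: 0x73 (blk 14, set 0) → L1-HIT  vc=[8]
4: 0x41 (blk 8, set 0) → VC-HIT  vc=[14]
5: 0x74 (blk 14, set 0) → VC-HIT  vc=[8]
6: 0x71 (blk 14, set 0) → L1-HIT  vc=[8]
7: 0x74 (blk 14, set 0) → L1-HIT  vc=[8]
8: 0x46 (blk 8, set 0) → VC-HIT  vc=[14]
9: 0x71 (blk 14, set 0) → VC-HIT  vc=[8]
10: 0x74 (blk 14, set 0) → L1-HIT  vc=[8]

OUTCOME = L1-HIT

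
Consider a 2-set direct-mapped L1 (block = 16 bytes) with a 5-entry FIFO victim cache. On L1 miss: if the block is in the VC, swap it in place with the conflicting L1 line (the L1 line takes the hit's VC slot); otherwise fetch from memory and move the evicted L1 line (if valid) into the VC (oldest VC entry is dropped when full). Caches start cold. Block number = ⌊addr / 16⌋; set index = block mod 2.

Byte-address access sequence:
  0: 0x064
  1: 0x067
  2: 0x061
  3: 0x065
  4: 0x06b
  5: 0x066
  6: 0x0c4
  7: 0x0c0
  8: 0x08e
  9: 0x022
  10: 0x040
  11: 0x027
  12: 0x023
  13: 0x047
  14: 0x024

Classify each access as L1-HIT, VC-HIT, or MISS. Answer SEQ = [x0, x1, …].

#0 0x64→b6/s0 MISS; vc=[]
#1 0x67→b6/s0 L1-HIT; vc=[]
#2 0x61→b6/s0 L1-HIT; vc=[]
#3 0x65→b6/s0 L1-HIT; vc=[]
#4 0x6b→b6/s0 L1-HIT; vc=[]
#5 0x66→b6/s0 L1-HIT; vc=[]
#6 0xc4→b12/s0 MISS; vc=[6]
#7 0xc0→b12/s0 L1-HIT; vc=[6]
#8 0x8e→b8/s0 MISS; vc=[6,12]
#9 0x22→b2/s0 MISS; vc=[6,12,8]
#10 0x40→b4/s0 MISS; vc=[6,12,8,2]
#11 0x27→b2/s0 VC-HIT; vc=[6,12,8,4]
#12 0x23→b2/s0 L1-HIT; vc=[6,12,8,4]
#13 0x47→b4/s0 VC-HIT; vc=[6,12,8,2]
#14 0x24→b2/s0 VC-HIT; vc=[6,12,8,4]

SEQ = [MISS, L1-HIT, L1-HIT, L1-HIT, L1-HIT, L1-HIT, MISS, L1-HIT, MISS, MISS, MISS, VC-HIT, L1-HIT, VC-HIT, VC-HIT]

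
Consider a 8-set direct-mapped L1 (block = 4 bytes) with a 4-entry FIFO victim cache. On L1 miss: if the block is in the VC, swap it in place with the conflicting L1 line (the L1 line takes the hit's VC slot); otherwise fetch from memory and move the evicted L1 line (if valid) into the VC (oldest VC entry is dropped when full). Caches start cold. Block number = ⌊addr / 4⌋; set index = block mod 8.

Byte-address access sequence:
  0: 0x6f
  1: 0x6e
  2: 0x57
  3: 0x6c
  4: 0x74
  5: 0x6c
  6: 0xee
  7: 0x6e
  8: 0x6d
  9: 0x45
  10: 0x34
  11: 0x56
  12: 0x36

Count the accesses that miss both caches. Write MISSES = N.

MISSES = 6

0: 0x6f (blk 27, set 3) → MISS  vc=[]
1: 0x6e (blk 27, set 3) → L1-HIT  vc=[]
2: 0x57 (blk 21, set 5) → MISS  vc=[]
3: 0x6c (blk 27, set 3) → L1-HIT  vc=[]
4: 0x74 (blk 29, set 5) → MISS  vc=[21]
5: 0x6c (blk 27, set 3) → L1-HIT  vc=[21]
6: 0xee (blk 59, set 3) → MISS  vc=[21, 27]
7: 0x6e (blk 27, set 3) → VC-HIT  vc=[21, 59]
8: 0x6d (blk 27, set 3) → L1-HIT  vc=[21, 59]
9: 0x45 (blk 17, set 1) → MISS  vc=[21, 59]
10: 0x34 (blk 13, set 5) → MISS  vc=[21, 59, 29]
11: 0x56 (blk 21, set 5) → VC-HIT  vc=[13, 59, 29]
12: 0x36 (blk 13, set 5) → VC-HIT  vc=[21, 59, 29]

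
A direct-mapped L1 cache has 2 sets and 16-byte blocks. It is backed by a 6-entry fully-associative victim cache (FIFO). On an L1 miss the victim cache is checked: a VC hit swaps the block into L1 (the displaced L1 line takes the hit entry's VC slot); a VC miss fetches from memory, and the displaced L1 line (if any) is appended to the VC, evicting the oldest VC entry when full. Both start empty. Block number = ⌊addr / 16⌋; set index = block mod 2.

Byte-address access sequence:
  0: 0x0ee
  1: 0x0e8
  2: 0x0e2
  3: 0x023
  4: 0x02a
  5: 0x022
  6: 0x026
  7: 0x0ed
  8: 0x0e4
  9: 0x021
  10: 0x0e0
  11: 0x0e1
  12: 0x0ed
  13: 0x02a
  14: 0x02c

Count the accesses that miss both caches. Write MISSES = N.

#0 0xee→b14/s0 MISS; vc=[]
#1 0xe8→b14/s0 L1-HIT; vc=[]
#2 0xe2→b14/s0 L1-HIT; vc=[]
#3 0x23→b2/s0 MISS; vc=[14]
#4 0x2a→b2/s0 L1-HIT; vc=[14]
#5 0x22→b2/s0 L1-HIT; vc=[14]
#6 0x26→b2/s0 L1-HIT; vc=[14]
#7 0xed→b14/s0 VC-HIT; vc=[2]
#8 0xe4→b14/s0 L1-HIT; vc=[2]
#9 0x21→b2/s0 VC-HIT; vc=[14]
#10 0xe0→b14/s0 VC-HIT; vc=[2]
#11 0xe1→b14/s0 L1-HIT; vc=[2]
#12 0xed→b14/s0 L1-HIT; vc=[2]
#13 0x2a→b2/s0 VC-HIT; vc=[14]
#14 0x2c→b2/s0 L1-HIT; vc=[14]

MISSES = 2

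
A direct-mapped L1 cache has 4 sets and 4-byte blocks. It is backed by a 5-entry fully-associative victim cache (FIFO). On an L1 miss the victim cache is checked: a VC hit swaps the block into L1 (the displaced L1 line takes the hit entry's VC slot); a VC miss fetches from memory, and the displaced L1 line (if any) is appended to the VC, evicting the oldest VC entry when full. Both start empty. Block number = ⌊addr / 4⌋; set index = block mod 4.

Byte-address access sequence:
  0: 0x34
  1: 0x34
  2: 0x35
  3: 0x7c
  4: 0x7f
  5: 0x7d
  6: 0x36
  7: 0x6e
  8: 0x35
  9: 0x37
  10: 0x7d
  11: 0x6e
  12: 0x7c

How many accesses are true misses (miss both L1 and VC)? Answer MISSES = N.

MISSES = 3

#0 0x34→b13/s1 MISS; vc=[]
#1 0x34→b13/s1 L1-HIT; vc=[]
#2 0x35→b13/s1 L1-HIT; vc=[]
#3 0x7c→b31/s3 MISS; vc=[]
#4 0x7f→b31/s3 L1-HIT; vc=[]
#5 0x7d→b31/s3 L1-HIT; vc=[]
#6 0x36→b13/s1 L1-HIT; vc=[]
#7 0x6e→b27/s3 MISS; vc=[31]
#8 0x35→b13/s1 L1-HIT; vc=[31]
#9 0x37→b13/s1 L1-HIT; vc=[31]
#10 0x7d→b31/s3 VC-HIT; vc=[27]
#11 0x6e→b27/s3 VC-HIT; vc=[31]
#12 0x7c→b31/s3 VC-HIT; vc=[27]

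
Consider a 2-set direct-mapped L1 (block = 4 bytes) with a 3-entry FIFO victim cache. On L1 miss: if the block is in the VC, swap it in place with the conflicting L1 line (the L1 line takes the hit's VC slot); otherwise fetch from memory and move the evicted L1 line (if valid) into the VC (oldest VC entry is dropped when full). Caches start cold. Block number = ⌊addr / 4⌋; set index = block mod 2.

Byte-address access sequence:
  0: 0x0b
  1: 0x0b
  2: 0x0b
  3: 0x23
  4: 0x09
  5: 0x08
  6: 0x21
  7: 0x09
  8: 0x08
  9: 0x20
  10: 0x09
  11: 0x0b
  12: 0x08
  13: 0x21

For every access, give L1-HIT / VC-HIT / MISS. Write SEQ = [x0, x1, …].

SEQ = [MISS, L1-HIT, L1-HIT, MISS, VC-HIT, L1-HIT, VC-HIT, VC-HIT, L1-HIT, VC-HIT, VC-HIT, L1-HIT, L1-HIT, VC-HIT]

  [0] addr=0xb blk=2 s=0: MISS | VC []
  [1] addr=0xb blk=2 s=0: L1-HIT | VC []
  [2] addr=0xb blk=2 s=0: L1-HIT | VC []
  [3] addr=0x23 blk=8 s=0: MISS | VC [2]
  [4] addr=0x9 blk=2 s=0: VC-HIT | VC [8]
  [5] addr=0x8 blk=2 s=0: L1-HIT | VC [8]
  [6] addr=0x21 blk=8 s=0: VC-HIT | VC [2]
  [7] addr=0x9 blk=2 s=0: VC-HIT | VC [8]
  [8] addr=0x8 blk=2 s=0: L1-HIT | VC [8]
  [9] addr=0x20 blk=8 s=0: VC-HIT | VC [2]
  [10] addr=0x9 blk=2 s=0: VC-HIT | VC [8]
  [11] addr=0xb blk=2 s=0: L1-HIT | VC [8]
  [12] addr=0x8 blk=2 s=0: L1-HIT | VC [8]
  [13] addr=0x21 blk=8 s=0: VC-HIT | VC [2]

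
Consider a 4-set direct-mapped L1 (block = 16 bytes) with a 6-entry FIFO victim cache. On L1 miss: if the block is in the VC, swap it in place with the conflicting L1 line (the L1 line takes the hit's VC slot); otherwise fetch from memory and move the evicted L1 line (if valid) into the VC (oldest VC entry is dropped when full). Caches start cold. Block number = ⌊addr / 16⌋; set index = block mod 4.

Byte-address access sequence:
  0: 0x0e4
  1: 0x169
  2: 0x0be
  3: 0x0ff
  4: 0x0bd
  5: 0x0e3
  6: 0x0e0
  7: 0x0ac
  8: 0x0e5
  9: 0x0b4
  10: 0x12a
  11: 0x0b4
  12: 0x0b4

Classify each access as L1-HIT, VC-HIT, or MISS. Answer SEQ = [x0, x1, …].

#0 0xe4→b14/s2 MISS; vc=[]
#1 0x169→b22/s2 MISS; vc=[14]
#2 0xbe→b11/s3 MISS; vc=[14]
#3 0xff→b15/s3 MISS; vc=[14,11]
#4 0xbd→b11/s3 VC-HIT; vc=[14,15]
#5 0xe3→b14/s2 VC-HIT; vc=[22,15]
#6 0xe0→b14/s2 L1-HIT; vc=[22,15]
#7 0xac→b10/s2 MISS; vc=[22,15,14]
#8 0xe5→b14/s2 VC-HIT; vc=[22,15,10]
#9 0xb4→b11/s3 L1-HIT; vc=[22,15,10]
#10 0x12a→b18/s2 MISS; vc=[22,15,10,14]
#11 0xb4→b11/s3 L1-HIT; vc=[22,15,10,14]
#12 0xb4→b11/s3 L1-HIT; vc=[22,15,10,14]

SEQ = [MISS, MISS, MISS, MISS, VC-HIT, VC-HIT, L1-HIT, MISS, VC-HIT, L1-HIT, MISS, L1-HIT, L1-HIT]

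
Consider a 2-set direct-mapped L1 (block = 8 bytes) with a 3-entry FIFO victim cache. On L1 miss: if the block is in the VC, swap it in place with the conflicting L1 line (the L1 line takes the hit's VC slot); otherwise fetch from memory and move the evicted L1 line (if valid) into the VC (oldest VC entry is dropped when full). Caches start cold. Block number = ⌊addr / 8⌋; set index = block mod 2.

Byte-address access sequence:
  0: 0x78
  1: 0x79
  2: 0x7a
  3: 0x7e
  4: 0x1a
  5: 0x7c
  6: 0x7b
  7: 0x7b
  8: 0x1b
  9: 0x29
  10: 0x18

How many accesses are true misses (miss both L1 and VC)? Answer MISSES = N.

#0 0x78→b15/s1 MISS; vc=[]
#1 0x79→b15/s1 L1-HIT; vc=[]
#2 0x7a→b15/s1 L1-HIT; vc=[]
#3 0x7e→b15/s1 L1-HIT; vc=[]
#4 0x1a→b3/s1 MISS; vc=[15]
#5 0x7c→b15/s1 VC-HIT; vc=[3]
#6 0x7b→b15/s1 L1-HIT; vc=[3]
#7 0x7b→b15/s1 L1-HIT; vc=[3]
#8 0x1b→b3/s1 VC-HIT; vc=[15]
#9 0x29→b5/s1 MISS; vc=[15,3]
#10 0x18→b3/s1 VC-HIT; vc=[15,5]

MISSES = 3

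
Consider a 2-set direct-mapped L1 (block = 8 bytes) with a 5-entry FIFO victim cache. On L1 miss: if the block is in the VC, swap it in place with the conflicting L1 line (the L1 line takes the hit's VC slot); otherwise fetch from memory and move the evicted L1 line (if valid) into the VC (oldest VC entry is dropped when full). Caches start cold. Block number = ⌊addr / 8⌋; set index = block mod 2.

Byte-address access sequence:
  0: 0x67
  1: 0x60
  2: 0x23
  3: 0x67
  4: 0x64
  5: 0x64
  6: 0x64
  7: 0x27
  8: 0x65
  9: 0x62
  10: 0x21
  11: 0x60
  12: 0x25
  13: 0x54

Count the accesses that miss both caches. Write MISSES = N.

0: 0x67 (blk 12, set 0) → MISS  vc=[]
1: 0x60 (blk 12, set 0) → L1-HIT  vc=[]
2: 0x23 (blk 4, set 0) → MISS  vc=[12]
3: 0x67 (blk 12, set 0) → VC-HIT  vc=[4]
4: 0x64 (blk 12, set 0) → L1-HIT  vc=[4]
5: 0x64 (blk 12, set 0) → L1-HIT  vc=[4]
6: 0x64 (blk 12, set 0) → L1-HIT  vc=[4]
7: 0x27 (blk 4, set 0) → VC-HIT  vc=[12]
8: 0x65 (blk 12, set 0) → VC-HIT  vc=[4]
9: 0x62 (blk 12, set 0) → L1-HIT  vc=[4]
10: 0x21 (blk 4, set 0) → VC-HIT  vc=[12]
11: 0x60 (blk 12, set 0) → VC-HIT  vc=[4]
12: 0x25 (blk 4, set 0) → VC-HIT  vc=[12]
13: 0x54 (blk 10, set 0) → MISS  vc=[12, 4]

MISSES = 3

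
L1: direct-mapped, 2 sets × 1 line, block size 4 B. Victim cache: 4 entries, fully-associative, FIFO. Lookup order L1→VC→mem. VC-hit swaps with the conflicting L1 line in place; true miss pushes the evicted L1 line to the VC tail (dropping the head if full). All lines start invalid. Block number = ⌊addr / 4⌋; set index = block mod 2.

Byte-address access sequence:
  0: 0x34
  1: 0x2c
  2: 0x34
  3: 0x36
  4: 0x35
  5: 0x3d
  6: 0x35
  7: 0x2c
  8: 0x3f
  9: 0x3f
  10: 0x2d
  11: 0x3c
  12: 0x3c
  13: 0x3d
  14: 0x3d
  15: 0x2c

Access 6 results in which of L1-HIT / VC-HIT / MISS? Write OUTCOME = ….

OUTCOME = VC-HIT

0: 0x34 (blk 13, set 1) → MISS  vc=[]
1: 0x2c (blk 11, set 1) → MISS  vc=[13]
2: 0x34 (blk 13, set 1) → VC-HIT  vc=[11]
3: 0x36 (blk 13, set 1) → L1-HIT  vc=[11]
4: 0x35 (blk 13, set 1) → L1-HIT  vc=[11]
5: 0x3d (blk 15, set 1) → MISS  vc=[11, 13]
6: 0x35 (blk 13, set 1) → VC-HIT  vc=[11, 15]
7: 0x2c (blk 11, set 1) → VC-HIT  vc=[13, 15]
8: 0x3f (blk 15, set 1) → VC-HIT  vc=[13, 11]
9: 0x3f (blk 15, set 1) → L1-HIT  vc=[13, 11]
10: 0x2d (blk 11, set 1) → VC-HIT  vc=[13, 15]
11: 0x3c (blk 15, set 1) → VC-HIT  vc=[13, 11]
12: 0x3c (blk 15, set 1) → L1-HIT  vc=[13, 11]
13: 0x3d (blk 15, set 1) → L1-HIT  vc=[13, 11]
14: 0x3d (blk 15, set 1) → L1-HIT  vc=[13, 11]
15: 0x2c (blk 11, set 1) → VC-HIT  vc=[13, 15]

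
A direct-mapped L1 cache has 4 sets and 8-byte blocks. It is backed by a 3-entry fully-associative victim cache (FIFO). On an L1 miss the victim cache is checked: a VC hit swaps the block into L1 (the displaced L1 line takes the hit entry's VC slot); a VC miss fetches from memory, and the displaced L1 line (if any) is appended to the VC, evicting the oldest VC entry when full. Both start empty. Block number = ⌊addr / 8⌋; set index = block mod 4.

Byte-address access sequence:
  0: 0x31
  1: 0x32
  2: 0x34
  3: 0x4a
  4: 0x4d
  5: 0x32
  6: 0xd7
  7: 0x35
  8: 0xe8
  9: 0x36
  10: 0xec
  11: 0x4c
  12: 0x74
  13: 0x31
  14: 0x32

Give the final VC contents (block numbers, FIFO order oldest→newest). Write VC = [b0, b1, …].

#0 0x31→b6/s2 MISS; vc=[]
#1 0x32→b6/s2 L1-HIT; vc=[]
#2 0x34→b6/s2 L1-HIT; vc=[]
#3 0x4a→b9/s1 MISS; vc=[]
#4 0x4d→b9/s1 L1-HIT; vc=[]
#5 0x32→b6/s2 L1-HIT; vc=[]
#6 0xd7→b26/s2 MISS; vc=[6]
#7 0x35→b6/s2 VC-HIT; vc=[26]
#8 0xe8→b29/s1 MISS; vc=[26,9]
#9 0x36→b6/s2 L1-HIT; vc=[26,9]
#10 0xec→b29/s1 L1-HIT; vc=[26,9]
#11 0x4c→b9/s1 VC-HIT; vc=[26,29]
#12 0x74→b14/s2 MISS; vc=[26,29,6]
#13 0x31→b6/s2 VC-HIT; vc=[26,29,14]
#14 0x32→b6/s2 L1-HIT; vc=[26,29,14]

VC = [26, 29, 14]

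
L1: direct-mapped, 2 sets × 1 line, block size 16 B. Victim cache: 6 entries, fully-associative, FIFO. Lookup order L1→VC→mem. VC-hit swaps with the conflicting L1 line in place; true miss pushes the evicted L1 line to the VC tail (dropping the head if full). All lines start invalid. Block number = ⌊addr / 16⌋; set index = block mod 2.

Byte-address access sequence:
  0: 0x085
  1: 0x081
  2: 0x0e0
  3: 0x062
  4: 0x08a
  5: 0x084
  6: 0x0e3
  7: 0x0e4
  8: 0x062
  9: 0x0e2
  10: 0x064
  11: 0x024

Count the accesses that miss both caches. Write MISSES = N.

#0 0x85→b8/s0 MISS; vc=[]
#1 0x81→b8/s0 L1-HIT; vc=[]
#2 0xe0→b14/s0 MISS; vc=[8]
#3 0x62→b6/s0 MISS; vc=[8,14]
#4 0x8a→b8/s0 VC-HIT; vc=[6,14]
#5 0x84→b8/s0 L1-HIT; vc=[6,14]
#6 0xe3→b14/s0 VC-HIT; vc=[6,8]
#7 0xe4→b14/s0 L1-HIT; vc=[6,8]
#8 0x62→b6/s0 VC-HIT; vc=[14,8]
#9 0xe2→b14/s0 VC-HIT; vc=[6,8]
#10 0x64→b6/s0 VC-HIT; vc=[14,8]
#11 0x24→b2/s0 MISS; vc=[14,8,6]

MISSES = 4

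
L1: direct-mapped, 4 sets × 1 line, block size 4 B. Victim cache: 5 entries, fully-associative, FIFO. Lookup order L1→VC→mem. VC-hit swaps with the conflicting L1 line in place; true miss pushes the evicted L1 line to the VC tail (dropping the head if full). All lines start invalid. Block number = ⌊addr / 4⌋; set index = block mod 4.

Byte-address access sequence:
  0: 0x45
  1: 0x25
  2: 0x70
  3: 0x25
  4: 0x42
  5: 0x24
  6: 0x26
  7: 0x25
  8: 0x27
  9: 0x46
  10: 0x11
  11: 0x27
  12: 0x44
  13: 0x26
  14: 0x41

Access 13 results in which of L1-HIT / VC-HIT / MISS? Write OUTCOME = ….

OUTCOME = VC-HIT

  [0] addr=0x45 blk=17 s=1: MISS | VC []
  [1] addr=0x25 blk=9 s=1: MISS | VC [17]
  [2] addr=0x70 blk=28 s=0: MISS | VC [17]
  [3] addr=0x25 blk=9 s=1: L1-HIT | VC [17]
  [4] addr=0x42 blk=16 s=0: MISS | VC [17, 28]
  [5] addr=0x24 blk=9 s=1: L1-HIT | VC [17, 28]
  [6] addr=0x26 blk=9 s=1: L1-HIT | VC [17, 28]
  [7] addr=0x25 blk=9 s=1: L1-HIT | VC [17, 28]
  [8] addr=0x27 blk=9 s=1: L1-HIT | VC [17, 28]
  [9] addr=0x46 blk=17 s=1: VC-HIT | VC [9, 28]
  [10] addr=0x11 blk=4 s=0: MISS | VC [9, 28, 16]
  [11] addr=0x27 blk=9 s=1: VC-HIT | VC [17, 28, 16]
  [12] addr=0x44 blk=17 s=1: VC-HIT | VC [9, 28, 16]
  [13] addr=0x26 blk=9 s=1: VC-HIT | VC [17, 28, 16]
  [14] addr=0x41 blk=16 s=0: VC-HIT | VC [17, 28, 4]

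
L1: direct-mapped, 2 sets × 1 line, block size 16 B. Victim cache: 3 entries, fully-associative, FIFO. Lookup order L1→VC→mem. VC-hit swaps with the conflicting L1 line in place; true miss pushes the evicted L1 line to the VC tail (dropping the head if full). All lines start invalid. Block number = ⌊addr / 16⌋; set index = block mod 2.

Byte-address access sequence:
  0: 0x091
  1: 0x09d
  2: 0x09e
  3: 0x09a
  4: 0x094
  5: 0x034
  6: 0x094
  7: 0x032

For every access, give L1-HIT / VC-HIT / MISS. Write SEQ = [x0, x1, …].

0: 0x91 (blk 9, set 1) → MISS  vc=[]
1: 0x9d (blk 9, set 1) → L1-HIT  vc=[]
2: 0x9e (blk 9, set 1) → L1-HIT  vc=[]
3: 0x9a (blk 9, set 1) → L1-HIT  vc=[]
4: 0x94 (blk 9, set 1) → L1-HIT  vc=[]
5: 0x34 (blk 3, set 1) → MISS  vc=[9]
6: 0x94 (blk 9, set 1) → VC-HIT  vc=[3]
7: 0x32 (blk 3, set 1) → VC-HIT  vc=[9]

SEQ = [MISS, L1-HIT, L1-HIT, L1-HIT, L1-HIT, MISS, VC-HIT, VC-HIT]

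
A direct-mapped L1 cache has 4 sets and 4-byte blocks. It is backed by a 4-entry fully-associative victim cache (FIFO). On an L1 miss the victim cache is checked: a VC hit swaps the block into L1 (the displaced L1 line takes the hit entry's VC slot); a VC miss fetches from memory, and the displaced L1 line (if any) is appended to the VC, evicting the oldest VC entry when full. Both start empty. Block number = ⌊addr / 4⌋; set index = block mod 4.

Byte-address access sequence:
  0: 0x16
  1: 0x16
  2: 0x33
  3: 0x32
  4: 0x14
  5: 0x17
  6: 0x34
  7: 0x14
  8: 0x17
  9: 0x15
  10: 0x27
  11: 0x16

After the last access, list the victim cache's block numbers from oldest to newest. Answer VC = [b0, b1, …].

0: 0x16 (blk 5, set 1) → MISS  vc=[]
1: 0x16 (blk 5, set 1) → L1-HIT  vc=[]
2: 0x33 (blk 12, set 0) → MISS  vc=[]
3: 0x32 (blk 12, set 0) → L1-HIT  vc=[]
4: 0x14 (blk 5, set 1) → L1-HIT  vc=[]
5: 0x17 (blk 5, set 1) → L1-HIT  vc=[]
6: 0x34 (blk 13, set 1) → MISS  vc=[5]
7: 0x14 (blk 5, set 1) → VC-HIT  vc=[13]
8: 0x17 (blk 5, set 1) → L1-HIT  vc=[13]
9: 0x15 (blk 5, set 1) → L1-HIT  vc=[13]
10: 0x27 (blk 9, set 1) → MISS  vc=[13, 5]
11: 0x16 (blk 5, set 1) → VC-HIT  vc=[13, 9]

VC = [13, 9]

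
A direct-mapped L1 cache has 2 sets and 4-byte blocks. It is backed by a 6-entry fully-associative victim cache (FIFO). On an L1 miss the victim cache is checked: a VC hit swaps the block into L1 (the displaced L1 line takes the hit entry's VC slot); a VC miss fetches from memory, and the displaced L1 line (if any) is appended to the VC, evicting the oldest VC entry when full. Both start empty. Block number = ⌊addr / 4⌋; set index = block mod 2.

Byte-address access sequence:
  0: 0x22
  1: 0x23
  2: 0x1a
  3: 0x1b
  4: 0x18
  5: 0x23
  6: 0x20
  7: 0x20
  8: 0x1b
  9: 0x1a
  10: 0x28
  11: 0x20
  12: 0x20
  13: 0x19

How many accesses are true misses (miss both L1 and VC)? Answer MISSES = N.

#0 0x22→b8/s0 MISS; vc=[]
#1 0x23→b8/s0 L1-HIT; vc=[]
#2 0x1a→b6/s0 MISS; vc=[8]
#3 0x1b→b6/s0 L1-HIT; vc=[8]
#4 0x18→b6/s0 L1-HIT; vc=[8]
#5 0x23→b8/s0 VC-HIT; vc=[6]
#6 0x20→b8/s0 L1-HIT; vc=[6]
#7 0x20→b8/s0 L1-HIT; vc=[6]
#8 0x1b→b6/s0 VC-HIT; vc=[8]
#9 0x1a→b6/s0 L1-HIT; vc=[8]
#10 0x28→b10/s0 MISS; vc=[8,6]
#11 0x20→b8/s0 VC-HIT; vc=[10,6]
#12 0x20→b8/s0 L1-HIT; vc=[10,6]
#13 0x19→b6/s0 VC-HIT; vc=[10,8]

MISSES = 3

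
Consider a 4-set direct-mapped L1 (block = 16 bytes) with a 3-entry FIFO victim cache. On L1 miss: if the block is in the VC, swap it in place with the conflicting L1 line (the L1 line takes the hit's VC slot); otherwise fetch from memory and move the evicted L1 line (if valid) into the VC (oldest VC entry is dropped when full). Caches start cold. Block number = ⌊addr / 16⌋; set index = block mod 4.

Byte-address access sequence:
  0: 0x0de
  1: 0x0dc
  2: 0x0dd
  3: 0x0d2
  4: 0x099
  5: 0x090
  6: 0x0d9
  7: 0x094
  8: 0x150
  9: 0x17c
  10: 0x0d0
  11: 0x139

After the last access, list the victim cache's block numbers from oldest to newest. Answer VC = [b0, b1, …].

0: 0xde (blk 13, set 1) → MISS  vc=[]
1: 0xdc (blk 13, set 1) → L1-HIT  vc=[]
2: 0xdd (blk 13, set 1) → L1-HIT  vc=[]
3: 0xd2 (blk 13, set 1) → L1-HIT  vc=[]
4: 0x99 (blk 9, set 1) → MISS  vc=[13]
5: 0x90 (blk 9, set 1) → L1-HIT  vc=[13]
6: 0xd9 (blk 13, set 1) → VC-HIT  vc=[9]
7: 0x94 (blk 9, set 1) → VC-HIT  vc=[13]
8: 0x150 (blk 21, set 1) → MISS  vc=[13, 9]
9: 0x17c (blk 23, set 3) → MISS  vc=[13, 9]
10: 0xd0 (blk 13, set 1) → VC-HIT  vc=[21, 9]
11: 0x139 (blk 19, set 3) → MISS  vc=[21, 9, 23]

VC = [21, 9, 23]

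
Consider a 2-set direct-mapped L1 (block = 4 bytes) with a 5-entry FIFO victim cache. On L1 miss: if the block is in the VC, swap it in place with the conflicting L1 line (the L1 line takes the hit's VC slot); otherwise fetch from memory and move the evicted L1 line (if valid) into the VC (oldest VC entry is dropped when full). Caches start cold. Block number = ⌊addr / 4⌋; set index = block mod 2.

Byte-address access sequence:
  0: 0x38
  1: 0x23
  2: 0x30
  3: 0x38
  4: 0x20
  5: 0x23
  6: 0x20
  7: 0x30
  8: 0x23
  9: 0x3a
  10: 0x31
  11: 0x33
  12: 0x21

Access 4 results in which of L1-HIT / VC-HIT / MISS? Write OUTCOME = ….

#0 0x38→b14/s0 MISS; vc=[]
#1 0x23→b8/s0 MISS; vc=[14]
#2 0x30→b12/s0 MISS; vc=[14,8]
#3 0x38→b14/s0 VC-HIT; vc=[12,8]
#4 0x20→b8/s0 VC-HIT; vc=[12,14]
#5 0x23→b8/s0 L1-HIT; vc=[12,14]
#6 0x20→b8/s0 L1-HIT; vc=[12,14]
#7 0x30→b12/s0 VC-HIT; vc=[8,14]
#8 0x23→b8/s0 VC-HIT; vc=[12,14]
#9 0x3a→b14/s0 VC-HIT; vc=[12,8]
#10 0x31→b12/s0 VC-HIT; vc=[14,8]
#11 0x33→b12/s0 L1-HIT; vc=[14,8]
#12 0x21→b8/s0 VC-HIT; vc=[14,12]

OUTCOME = VC-HIT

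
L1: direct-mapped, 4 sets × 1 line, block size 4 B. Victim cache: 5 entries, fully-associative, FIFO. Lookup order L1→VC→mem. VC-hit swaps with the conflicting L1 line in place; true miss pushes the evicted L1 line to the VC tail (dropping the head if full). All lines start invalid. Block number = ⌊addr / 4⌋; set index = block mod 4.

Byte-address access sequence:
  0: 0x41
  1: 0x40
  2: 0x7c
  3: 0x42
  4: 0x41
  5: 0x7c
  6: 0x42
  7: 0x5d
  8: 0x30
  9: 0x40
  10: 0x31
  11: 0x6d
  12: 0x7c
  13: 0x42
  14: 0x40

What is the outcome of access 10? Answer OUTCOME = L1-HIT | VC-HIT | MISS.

OUTCOME = VC-HIT

0: 0x41 (blk 16, set 0) → MISS  vc=[]
1: 0x40 (blk 16, set 0) → L1-HIT  vc=[]
2: 0x7c (blk 31, set 3) → MISS  vc=[]
3: 0x42 (blk 16, set 0) → L1-HIT  vc=[]
4: 0x41 (blk 16, set 0) → L1-HIT  vc=[]
5: 0x7c (blk 31, set 3) → L1-HIT  vc=[]
6: 0x42 (blk 16, set 0) → L1-HIT  vc=[]
7: 0x5d (blk 23, set 3) → MISS  vc=[31]
8: 0x30 (blk 12, set 0) → MISS  vc=[31, 16]
9: 0x40 (blk 16, set 0) → VC-HIT  vc=[31, 12]
10: 0x31 (blk 12, set 0) → VC-HIT  vc=[31, 16]
11: 0x6d (blk 27, set 3) → MISS  vc=[31, 16, 23]
12: 0x7c (blk 31, set 3) → VC-HIT  vc=[27, 16, 23]
13: 0x42 (blk 16, set 0) → VC-HIT  vc=[27, 12, 23]
14: 0x40 (blk 16, set 0) → L1-HIT  vc=[27, 12, 23]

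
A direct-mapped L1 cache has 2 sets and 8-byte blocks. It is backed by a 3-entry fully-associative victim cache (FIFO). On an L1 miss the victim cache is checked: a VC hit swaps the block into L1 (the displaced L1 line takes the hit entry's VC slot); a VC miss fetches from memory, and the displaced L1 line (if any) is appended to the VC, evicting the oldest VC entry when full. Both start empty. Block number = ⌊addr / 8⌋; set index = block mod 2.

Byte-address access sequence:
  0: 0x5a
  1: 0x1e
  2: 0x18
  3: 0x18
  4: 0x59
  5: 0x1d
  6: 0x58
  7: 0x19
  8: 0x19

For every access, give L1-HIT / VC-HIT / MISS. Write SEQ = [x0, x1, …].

#0 0x5a→b11/s1 MISS; vc=[]
#1 0x1e→b3/s1 MISS; vc=[11]
#2 0x18→b3/s1 L1-HIT; vc=[11]
#3 0x18→b3/s1 L1-HIT; vc=[11]
#4 0x59→b11/s1 VC-HIT; vc=[3]
#5 0x1d→b3/s1 VC-HIT; vc=[11]
#6 0x58→b11/s1 VC-HIT; vc=[3]
#7 0x19→b3/s1 VC-HIT; vc=[11]
#8 0x19→b3/s1 L1-HIT; vc=[11]

SEQ = [MISS, MISS, L1-HIT, L1-HIT, VC-HIT, VC-HIT, VC-HIT, VC-HIT, L1-HIT]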